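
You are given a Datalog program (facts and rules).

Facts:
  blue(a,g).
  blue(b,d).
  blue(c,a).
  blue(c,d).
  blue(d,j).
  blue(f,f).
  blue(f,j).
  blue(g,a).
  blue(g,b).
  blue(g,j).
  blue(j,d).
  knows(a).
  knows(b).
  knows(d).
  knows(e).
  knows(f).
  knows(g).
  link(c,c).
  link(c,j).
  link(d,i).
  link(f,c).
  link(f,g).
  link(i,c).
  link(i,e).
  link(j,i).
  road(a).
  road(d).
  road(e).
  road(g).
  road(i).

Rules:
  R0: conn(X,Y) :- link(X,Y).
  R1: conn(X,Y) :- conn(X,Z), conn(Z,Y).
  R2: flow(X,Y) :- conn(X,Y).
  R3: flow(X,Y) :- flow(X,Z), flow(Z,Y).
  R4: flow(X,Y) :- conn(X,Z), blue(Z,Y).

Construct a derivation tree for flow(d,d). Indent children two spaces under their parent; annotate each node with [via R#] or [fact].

flow(d,d)  [via R3]
  flow(d,i)  [via R2]
    conn(d,i)  [via R0]
      link(d,i)  [fact]
  flow(i,d)  [via R4]
    conn(i,c)  [via R0]
      link(i,c)  [fact]
    blue(c,d)  [fact]

round 1: derive conn(c,c) via R0 from link(c,c)
round 1: derive conn(c,j) via R0 from link(c,j)
round 1: derive conn(d,i) via R0 from link(d,i)
round 1: derive conn(f,c) via R0 from link(f,c)
round 1: derive conn(f,g) via R0 from link(f,g)
round 1: derive conn(i,c) via R0 from link(i,c)
round 1: derive conn(i,e) via R0 from link(i,e)
round 1: derive conn(j,i) via R0 from link(j,i)
round 2: derive conn(c,i) via R1 from conn(c,j), conn(j,i)
round 2: derive conn(d,c) via R1 from conn(d,i), conn(i,c)
round 2: derive conn(d,e) via R1 from conn(d,i), conn(i,e)
round 2: derive conn(f,j) via R1 from conn(f,c), conn(c,j)
round 2: derive conn(i,j) via R1 from conn(i,c), conn(c,j)
round 2: derive conn(j,c) via R1 from conn(j,i), conn(i,c)
round 2: derive conn(j,e) via R1 from conn(j,i), conn(i,e)
round 2: derive flow(c,c) via R2 from conn(c,c)
round 2: derive flow(c,j) via R2 from conn(c,j)
round 2: derive flow(d,i) via R2 from conn(d,i)
round 2: derive flow(f,c) via R2 from conn(f,c)
round 2: derive flow(f,g) via R2 from conn(f,g)
round 2: derive flow(i,c) via R2 from conn(i,c)
round 2: derive flow(i,e) via R2 from conn(i,e)
round 2: derive flow(j,i) via R2 from conn(j,i)
round 2: derive flow(c,a) via R4 from conn(c,c), blue(c,a)
round 2: derive flow(c,d) via R4 from conn(c,c), blue(c,d)
round 2: derive flow(f,a) via R4 from conn(f,c), blue(c,a)
round 2: derive flow(f,b) via R4 from conn(f,g), blue(g,b)
round 2: derive flow(f,d) via R4 from conn(f,c), blue(c,d)
round 2: derive flow(f,j) via R4 from conn(f,g), blue(g,j)
round 2: derive flow(i,a) via R4 from conn(i,c), blue(c,a)
round 2: derive flow(i,d) via R4 from conn(i,c), blue(c,d)
round 3: derive conn(c,e) via R1 from conn(c,i), conn(i,e)
round 3: derive conn(d,j) via R1 from conn(d,c), conn(c,j)
round 3: derive conn(f,e) via R1 from conn(f,j), conn(j,e)
round 3: derive conn(f,i) via R1 from conn(f,c), conn(c,i)
round 3: derive conn(i,i) via R1 from conn(i,c), conn(c,i)
round 3: derive conn(j,j) via R1 from conn(j,c), conn(c,j)
round 3: derive flow(c,i) via R2 from conn(c,i)
round 3: derive flow(d,c) via R2 from conn(d,c)
round 3: derive flow(d,e) via R2 from conn(d,e)
round 3: derive flow(i,j) via R2 from conn(i,j)
round 3: derive flow(j,c) via R2 from conn(j,c)
round 3: derive flow(j,e) via R2 from conn(j,e)
round 3: derive flow(d,a) via R3 from flow(d,i), flow(i,a)
round 3: derive flow(d,d) via R3 from flow(d,i), flow(i,d)
round 3: derive flow(f,i) via R3 from flow(f,d), flow(d,i)
round 3: derive flow(i,i) via R3 from flow(i,d), flow(d,i)
round 3: derive flow(j,a) via R3 from flow(j,i), flow(i,a)
round 3: derive flow(j,d) via R3 from flow(j,i), flow(i,d)
round 4: derive flow(c,e) via R2 from conn(c,e)
round 4: derive flow(d,j) via R2 from conn(d,j)
round 4: derive flow(f,e) via R2 from conn(f,e)
round 4: derive flow(j,j) via R2 from conn(j,j)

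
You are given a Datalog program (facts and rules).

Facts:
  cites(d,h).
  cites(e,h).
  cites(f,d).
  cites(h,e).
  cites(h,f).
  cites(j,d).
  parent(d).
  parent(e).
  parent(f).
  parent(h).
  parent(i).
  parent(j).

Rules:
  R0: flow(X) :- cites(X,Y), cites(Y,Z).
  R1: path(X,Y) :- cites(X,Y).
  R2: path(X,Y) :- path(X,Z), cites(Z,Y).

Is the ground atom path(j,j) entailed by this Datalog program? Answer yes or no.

round 1: derive path(d,h) via R1 from cites(d,h)
round 1: derive path(e,h) via R1 from cites(e,h)
round 1: derive path(f,d) via R1 from cites(f,d)
round 1: derive path(h,e) via R1 from cites(h,e)
round 1: derive path(h,f) via R1 from cites(h,f)
round 1: derive path(j,d) via R1 from cites(j,d)
round 2: derive path(d,e) via R2 from path(d,h), cites(h,e)
round 2: derive path(d,f) via R2 from path(d,h), cites(h,f)
round 2: derive path(e,e) via R2 from path(e,h), cites(h,e)
round 2: derive path(e,f) via R2 from path(e,h), cites(h,f)
round 2: derive path(f,h) via R2 from path(f,d), cites(d,h)
round 2: derive path(h,d) via R2 from path(h,f), cites(f,d)
round 2: derive path(h,h) via R2 from path(h,e), cites(e,h)
round 2: derive path(j,h) via R2 from path(j,d), cites(d,h)
round 3: derive path(d,d) via R2 from path(d,f), cites(f,d)
round 3: derive path(e,d) via R2 from path(e,f), cites(f,d)
round 3: derive path(f,e) via R2 from path(f,h), cites(h,e)
round 3: derive path(f,f) via R2 from path(f,h), cites(h,f)
round 3: derive path(j,e) via R2 from path(j,h), cites(h,e)
round 3: derive path(j,f) via R2 from path(j,h), cites(h,f)

no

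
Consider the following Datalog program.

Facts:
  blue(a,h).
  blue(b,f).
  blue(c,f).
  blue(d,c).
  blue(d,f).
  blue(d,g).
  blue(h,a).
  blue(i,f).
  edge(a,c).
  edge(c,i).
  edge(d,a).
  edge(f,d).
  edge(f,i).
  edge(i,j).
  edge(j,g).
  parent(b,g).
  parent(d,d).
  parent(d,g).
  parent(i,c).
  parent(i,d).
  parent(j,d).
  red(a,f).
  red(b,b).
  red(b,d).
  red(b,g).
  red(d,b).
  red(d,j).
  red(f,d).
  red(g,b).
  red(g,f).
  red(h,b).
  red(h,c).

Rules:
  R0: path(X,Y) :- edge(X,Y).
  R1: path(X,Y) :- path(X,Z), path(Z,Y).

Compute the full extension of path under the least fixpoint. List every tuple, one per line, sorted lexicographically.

round 1: derive path(a,c) via R0 from edge(a,c)
round 1: derive path(c,i) via R0 from edge(c,i)
round 1: derive path(d,a) via R0 from edge(d,a)
round 1: derive path(f,d) via R0 from edge(f,d)
round 1: derive path(f,i) via R0 from edge(f,i)
round 1: derive path(i,j) via R0 from edge(i,j)
round 1: derive path(j,g) via R0 from edge(j,g)
round 2: derive path(a,i) via R1 from path(a,c), path(c,i)
round 2: derive path(c,j) via R1 from path(c,i), path(i,j)
round 2: derive path(d,c) via R1 from path(d,a), path(a,c)
round 2: derive path(f,a) via R1 from path(f,d), path(d,a)
round 2: derive path(f,j) via R1 from path(f,i), path(i,j)
round 2: derive path(i,g) via R1 from path(i,j), path(j,g)
round 3: derive path(a,g) via R1 from path(a,i), path(i,g)
round 3: derive path(a,j) via R1 from path(a,c), path(c,j)
round 3: derive path(c,g) via R1 from path(c,i), path(i,g)
round 3: derive path(d,i) via R1 from path(d,a), path(a,i)
round 3: derive path(d,j) via R1 from path(d,c), path(c,j)
round 3: derive path(f,c) via R1 from path(f,a), path(a,c)
round 3: derive path(f,g) via R1 from path(f,i), path(i,g)
round 4: derive path(d,g) via R1 from path(d,a), path(a,g)

path(a,c)
path(a,g)
path(a,i)
path(a,j)
path(c,g)
path(c,i)
path(c,j)
path(d,a)
path(d,c)
path(d,g)
path(d,i)
path(d,j)
path(f,a)
path(f,c)
path(f,d)
path(f,g)
path(f,i)
path(f,j)
path(i,g)
path(i,j)
path(j,g)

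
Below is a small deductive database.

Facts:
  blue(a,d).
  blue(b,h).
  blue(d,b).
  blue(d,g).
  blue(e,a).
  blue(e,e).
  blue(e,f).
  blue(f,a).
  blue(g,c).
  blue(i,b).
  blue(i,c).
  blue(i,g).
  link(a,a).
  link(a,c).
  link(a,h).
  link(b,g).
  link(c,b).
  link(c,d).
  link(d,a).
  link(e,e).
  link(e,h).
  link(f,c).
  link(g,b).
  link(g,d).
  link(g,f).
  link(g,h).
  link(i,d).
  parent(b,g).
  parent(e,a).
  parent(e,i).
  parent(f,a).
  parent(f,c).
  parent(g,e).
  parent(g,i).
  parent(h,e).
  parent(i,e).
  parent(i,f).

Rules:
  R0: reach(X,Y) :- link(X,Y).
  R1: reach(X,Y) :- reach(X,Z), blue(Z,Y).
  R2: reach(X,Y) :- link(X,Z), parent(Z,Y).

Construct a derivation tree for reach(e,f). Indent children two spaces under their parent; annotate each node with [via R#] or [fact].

round 1: derive reach(a,a) via R0 from link(a,a)
round 1: derive reach(a,c) via R0 from link(a,c)
round 1: derive reach(a,h) via R0 from link(a,h)
round 1: derive reach(b,g) via R0 from link(b,g)
round 1: derive reach(c,b) via R0 from link(c,b)
round 1: derive reach(c,d) via R0 from link(c,d)
round 1: derive reach(d,a) via R0 from link(d,a)
round 1: derive reach(e,e) via R0 from link(e,e)
round 1: derive reach(e,h) via R0 from link(e,h)
round 1: derive reach(f,c) via R0 from link(f,c)
round 1: derive reach(g,b) via R0 from link(g,b)
round 1: derive reach(g,d) via R0 from link(g,d)
round 1: derive reach(g,f) via R0 from link(g,f)
round 1: derive reach(g,h) via R0 from link(g,h)
round 1: derive reach(i,d) via R0 from link(i,d)
round 1: derive reach(a,e) via R2 from link(a,h), parent(h,e)
round 1: derive reach(b,e) via R2 from link(b,g), parent(g,e)
round 1: derive reach(b,i) via R2 from link(b,g), parent(g,i)
round 1: derive reach(c,g) via R2 from link(c,b), parent(b,g)
round 1: derive reach(e,a) via R2 from link(e,e), parent(e,a)
round 1: derive reach(e,i) via R2 from link(e,e), parent(e,i)
round 1: derive reach(g,a) via R2 from link(g,f), parent(f,a)
round 1: derive reach(g,c) via R2 from link(g,f), parent(f,c)
round 1: derive reach(g,e) via R2 from link(g,h), parent(h,e)
round 1: derive reach(g,g) via R2 from link(g,b), parent(b,g)
round 2: derive reach(a,d) via R1 from reach(a,a), blue(a,d)
round 2: derive reach(a,f) via R1 from reach(a,e), blue(e,f)
round 2: derive reach(b,a) via R1 from reach(b,e), blue(e,a)
round 2: derive reach(b,b) via R1 from reach(b,i), blue(i,b)
round 2: derive reach(b,c) via R1 from reach(b,g), blue(g,c)
round 2: derive reach(b,f) via R1 from reach(b,e), blue(e,f)
round 2: derive reach(c,c) via R1 from reach(c,g), blue(g,c)
round 2: derive reach(c,h) via R1 from reach(c,b), blue(b,h)
round 2: derive reach(d,d) via R1 from reach(d,a), blue(a,d)
round 2: derive reach(e,b) via R1 from reach(e,i), blue(i,b)
round 2: derive reach(e,c) via R1 from reach(e,i), blue(i,c)
round 2: derive reach(e,d) via R1 from reach(e,a), blue(a,d)
round 2: derive reach(e,f) via R1 from reach(e,e), blue(e,f)
round 2: derive reach(e,g) via R1 from reach(e,i), blue(i,g)
round 2: derive reach(i,b) via R1 from reach(i,d), blue(d,b)
round 2: derive reach(i,g) via R1 from reach(i,d), blue(d,g)
round 3: derive reach(a,b) via R1 from reach(a,d), blue(d,b)
round 3: derive reach(a,g) via R1 from reach(a,d), blue(d,g)
round 3: derive reach(b,d) via R1 from reach(b,a), blue(a,d)
round 3: derive reach(b,h) via R1 from reach(b,b), blue(b,h)
round 3: derive reach(d,b) via R1 from reach(d,d), blue(d,b)
round 3: derive reach(d,g) via R1 from reach(d,d), blue(d,g)
round 3: derive reach(i,c) via R1 from reach(i,g), blue(g,c)
round 3: derive reach(i,h) via R1 from reach(i,b), blue(b,h)
round 4: derive reach(d,c) via R1 from reach(d,g), blue(g,c)
round 4: derive reach(d,h) via R1 from reach(d,b), blue(b,h)

reach(e,f)  [via R1]
  reach(e,e)  [via R0]
    link(e,e)  [fact]
  blue(e,f)  [fact]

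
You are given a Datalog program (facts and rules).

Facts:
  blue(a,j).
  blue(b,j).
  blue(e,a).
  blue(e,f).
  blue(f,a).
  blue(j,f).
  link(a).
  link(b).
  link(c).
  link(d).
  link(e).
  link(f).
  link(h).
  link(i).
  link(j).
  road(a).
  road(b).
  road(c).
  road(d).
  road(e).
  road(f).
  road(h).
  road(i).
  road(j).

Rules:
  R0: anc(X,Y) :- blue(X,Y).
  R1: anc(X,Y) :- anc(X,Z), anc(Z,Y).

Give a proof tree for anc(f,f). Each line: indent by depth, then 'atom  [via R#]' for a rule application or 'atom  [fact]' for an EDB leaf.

round 1: derive anc(a,j) via R0 from blue(a,j)
round 1: derive anc(b,j) via R0 from blue(b,j)
round 1: derive anc(e,a) via R0 from blue(e,a)
round 1: derive anc(e,f) via R0 from blue(e,f)
round 1: derive anc(f,a) via R0 from blue(f,a)
round 1: derive anc(j,f) via R0 from blue(j,f)
round 2: derive anc(a,f) via R1 from anc(a,j), anc(j,f)
round 2: derive anc(b,f) via R1 from anc(b,j), anc(j,f)
round 2: derive anc(e,j) via R1 from anc(e,a), anc(a,j)
round 2: derive anc(f,j) via R1 from anc(f,a), anc(a,j)
round 2: derive anc(j,a) via R1 from anc(j,f), anc(f,a)
round 3: derive anc(a,a) via R1 from anc(a,f), anc(f,a)
round 3: derive anc(b,a) via R1 from anc(b,f), anc(f,a)
round 3: derive anc(f,f) via R1 from anc(f,a), anc(a,f)
round 3: derive anc(j,j) via R1 from anc(j,a), anc(a,j)

anc(f,f)  [via R1]
  anc(f,a)  [via R0]
    blue(f,a)  [fact]
  anc(a,f)  [via R1]
    anc(a,j)  [via R0]
      blue(a,j)  [fact]
    anc(j,f)  [via R0]
      blue(j,f)  [fact]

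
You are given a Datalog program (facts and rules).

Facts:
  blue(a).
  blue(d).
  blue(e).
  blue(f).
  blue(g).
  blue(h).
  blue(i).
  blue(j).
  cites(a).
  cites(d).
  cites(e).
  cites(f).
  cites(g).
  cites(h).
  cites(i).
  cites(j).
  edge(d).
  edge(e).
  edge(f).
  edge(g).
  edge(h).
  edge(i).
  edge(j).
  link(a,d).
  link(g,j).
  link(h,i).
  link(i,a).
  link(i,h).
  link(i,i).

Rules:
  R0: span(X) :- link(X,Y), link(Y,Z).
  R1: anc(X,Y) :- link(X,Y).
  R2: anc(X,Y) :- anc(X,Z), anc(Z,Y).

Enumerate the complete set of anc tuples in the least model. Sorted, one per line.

round 1: derive anc(a,d) via R1 from link(a,d)
round 1: derive anc(g,j) via R1 from link(g,j)
round 1: derive anc(h,i) via R1 from link(h,i)
round 1: derive anc(i,a) via R1 from link(i,a)
round 1: derive anc(i,h) via R1 from link(i,h)
round 1: derive anc(i,i) via R1 from link(i,i)
round 2: derive anc(h,a) via R2 from anc(h,i), anc(i,a)
round 2: derive anc(h,h) via R2 from anc(h,i), anc(i,h)
round 2: derive anc(i,d) via R2 from anc(i,a), anc(a,d)
round 3: derive anc(h,d) via R2 from anc(h,a), anc(a,d)

anc(a,d)
anc(g,j)
anc(h,a)
anc(h,d)
anc(h,h)
anc(h,i)
anc(i,a)
anc(i,d)
anc(i,h)
anc(i,i)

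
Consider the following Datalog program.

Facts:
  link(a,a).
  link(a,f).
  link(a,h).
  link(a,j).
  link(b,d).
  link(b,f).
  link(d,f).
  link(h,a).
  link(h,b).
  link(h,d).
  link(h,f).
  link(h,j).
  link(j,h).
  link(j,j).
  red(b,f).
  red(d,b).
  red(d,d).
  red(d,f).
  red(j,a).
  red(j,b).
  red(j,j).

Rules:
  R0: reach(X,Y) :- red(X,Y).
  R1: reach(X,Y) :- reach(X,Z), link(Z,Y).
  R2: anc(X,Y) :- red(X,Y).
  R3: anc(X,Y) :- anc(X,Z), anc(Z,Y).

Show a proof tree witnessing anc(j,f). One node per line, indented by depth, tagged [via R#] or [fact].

anc(j,f)  [via R3]
  anc(j,b)  [via R2]
    red(j,b)  [fact]
  anc(b,f)  [via R2]
    red(b,f)  [fact]

round 1: derive anc(b,f) via R2 from red(b,f)
round 1: derive anc(d,b) via R2 from red(d,b)
round 1: derive anc(d,d) via R2 from red(d,d)
round 1: derive anc(d,f) via R2 from red(d,f)
round 1: derive anc(j,a) via R2 from red(j,a)
round 1: derive anc(j,b) via R2 from red(j,b)
round 1: derive anc(j,j) via R2 from red(j,j)
round 2: derive anc(j,f) via R3 from anc(j,b), anc(b,f)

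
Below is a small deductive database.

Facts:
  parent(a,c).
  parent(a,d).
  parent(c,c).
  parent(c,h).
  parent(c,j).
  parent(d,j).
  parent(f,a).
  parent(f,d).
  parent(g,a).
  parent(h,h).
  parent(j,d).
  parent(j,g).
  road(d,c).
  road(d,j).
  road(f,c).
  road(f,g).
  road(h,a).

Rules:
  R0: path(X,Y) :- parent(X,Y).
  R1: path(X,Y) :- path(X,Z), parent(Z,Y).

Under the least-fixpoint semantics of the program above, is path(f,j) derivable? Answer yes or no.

round 1: derive path(a,c) via R0 from parent(a,c)
round 1: derive path(a,d) via R0 from parent(a,d)
round 1: derive path(c,c) via R0 from parent(c,c)
round 1: derive path(c,h) via R0 from parent(c,h)
round 1: derive path(c,j) via R0 from parent(c,j)
round 1: derive path(d,j) via R0 from parent(d,j)
round 1: derive path(f,a) via R0 from parent(f,a)
round 1: derive path(f,d) via R0 from parent(f,d)
round 1: derive path(g,a) via R0 from parent(g,a)
round 1: derive path(h,h) via R0 from parent(h,h)
round 1: derive path(j,d) via R0 from parent(j,d)
round 1: derive path(j,g) via R0 from parent(j,g)
round 2: derive path(a,h) via R1 from path(a,c), parent(c,h)
round 2: derive path(a,j) via R1 from path(a,c), parent(c,j)
round 2: derive path(c,d) via R1 from path(c,j), parent(j,d)
round 2: derive path(c,g) via R1 from path(c,j), parent(j,g)
round 2: derive path(d,d) via R1 from path(d,j), parent(j,d)
round 2: derive path(d,g) via R1 from path(d,j), parent(j,g)
round 2: derive path(f,c) via R1 from path(f,a), parent(a,c)
round 2: derive path(f,j) via R1 from path(f,d), parent(d,j)
round 2: derive path(g,c) via R1 from path(g,a), parent(a,c)
round 2: derive path(g,d) via R1 from path(g,a), parent(a,d)
round 2: derive path(j,a) via R1 from path(j,g), parent(g,a)
round 2: derive path(j,j) via R1 from path(j,d), parent(d,j)
round 3: derive path(a,g) via R1 from path(a,j), parent(j,g)
round 3: derive path(c,a) via R1 from path(c,g), parent(g,a)
round 3: derive path(d,a) via R1 from path(d,g), parent(g,a)
round 3: derive path(f,g) via R1 from path(f,j), parent(j,g)
round 3: derive path(f,h) via R1 from path(f,c), parent(c,h)
round 3: derive path(g,h) via R1 from path(g,c), parent(c,h)
round 3: derive path(g,j) via R1 from path(g,c), parent(c,j)
round 3: derive path(j,c) via R1 from path(j,a), parent(a,c)
round 4: derive path(a,a) via R1 from path(a,g), parent(g,a)
round 4: derive path(d,c) via R1 from path(d,a), parent(a,c)
round 4: derive path(g,g) via R1 from path(g,j), parent(j,g)
round 4: derive path(j,h) via R1 from path(j,c), parent(c,h)
round 5: derive path(d,h) via R1 from path(d,c), parent(c,h)

yes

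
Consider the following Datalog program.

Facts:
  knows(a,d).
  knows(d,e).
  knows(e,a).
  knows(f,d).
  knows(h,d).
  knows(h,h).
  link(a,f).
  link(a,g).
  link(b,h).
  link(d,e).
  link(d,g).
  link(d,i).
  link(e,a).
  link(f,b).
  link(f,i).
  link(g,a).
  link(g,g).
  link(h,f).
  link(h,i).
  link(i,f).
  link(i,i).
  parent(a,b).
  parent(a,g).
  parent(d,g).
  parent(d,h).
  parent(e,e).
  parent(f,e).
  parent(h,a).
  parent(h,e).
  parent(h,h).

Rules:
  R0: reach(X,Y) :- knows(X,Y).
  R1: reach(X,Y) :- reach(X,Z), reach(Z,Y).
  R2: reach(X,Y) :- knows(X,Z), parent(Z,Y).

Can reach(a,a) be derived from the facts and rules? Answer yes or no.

round 1: derive reach(a,d) via R0 from knows(a,d)
round 1: derive reach(d,e) via R0 from knows(d,e)
round 1: derive reach(e,a) via R0 from knows(e,a)
round 1: derive reach(f,d) via R0 from knows(f,d)
round 1: derive reach(h,d) via R0 from knows(h,d)
round 1: derive reach(h,h) via R0 from knows(h,h)
round 1: derive reach(a,g) via R2 from knows(a,d), parent(d,g)
round 1: derive reach(a,h) via R2 from knows(a,d), parent(d,h)
round 1: derive reach(e,b) via R2 from knows(e,a), parent(a,b)
round 1: derive reach(e,g) via R2 from knows(e,a), parent(a,g)
round 1: derive reach(f,g) via R2 from knows(f,d), parent(d,g)
round 1: derive reach(f,h) via R2 from knows(f,d), parent(d,h)
round 1: derive reach(h,a) via R2 from knows(h,h), parent(h,a)
round 1: derive reach(h,e) via R2 from knows(h,h), parent(h,e)
round 1: derive reach(h,g) via R2 from knows(h,d), parent(d,g)
round 2: derive reach(a,a) via R1 from reach(a,h), reach(h,a)
round 2: derive reach(a,e) via R1 from reach(a,d), reach(d,e)
round 2: derive reach(d,a) via R1 from reach(d,e), reach(e,a)
round 2: derive reach(d,b) via R1 from reach(d,e), reach(e,b)
round 2: derive reach(d,g) via R1 from reach(d,e), reach(e,g)
round 2: derive reach(e,d) via R1 from reach(e,a), reach(a,d)
round 2: derive reach(e,h) via R1 from reach(e,a), reach(a,h)
round 2: derive reach(f,a) via R1 from reach(f,h), reach(h,a)
round 2: derive reach(f,e) via R1 from reach(f,d), reach(d,e)
round 2: derive reach(h,b) via R1 from reach(h,e), reach(e,b)
round 3: derive reach(a,b) via R1 from reach(a,d), reach(d,b)
round 3: derive reach(d,d) via R1 from reach(d,a), reach(a,d)
round 3: derive reach(d,h) via R1 from reach(d,a), reach(a,h)
round 3: derive reach(e,e) via R1 from reach(e,a), reach(a,e)
round 3: derive reach(f,b) via R1 from reach(f,d), reach(d,b)

yes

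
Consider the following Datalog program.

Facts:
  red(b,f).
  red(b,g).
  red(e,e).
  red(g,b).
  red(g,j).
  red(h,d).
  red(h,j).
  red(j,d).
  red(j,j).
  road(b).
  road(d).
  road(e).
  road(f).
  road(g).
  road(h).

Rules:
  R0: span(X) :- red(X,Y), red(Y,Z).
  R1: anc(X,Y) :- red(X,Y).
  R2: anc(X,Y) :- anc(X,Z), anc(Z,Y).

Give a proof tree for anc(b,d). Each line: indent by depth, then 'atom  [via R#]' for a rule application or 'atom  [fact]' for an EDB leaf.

anc(b,d)  [via R2]
  anc(b,g)  [via R1]
    red(b,g)  [fact]
  anc(g,d)  [via R2]
    anc(g,j)  [via R1]
      red(g,j)  [fact]
    anc(j,d)  [via R1]
      red(j,d)  [fact]

round 1: derive anc(b,f) via R1 from red(b,f)
round 1: derive anc(b,g) via R1 from red(b,g)
round 1: derive anc(e,e) via R1 from red(e,e)
round 1: derive anc(g,b) via R1 from red(g,b)
round 1: derive anc(g,j) via R1 from red(g,j)
round 1: derive anc(h,d) via R1 from red(h,d)
round 1: derive anc(h,j) via R1 from red(h,j)
round 1: derive anc(j,d) via R1 from red(j,d)
round 1: derive anc(j,j) via R1 from red(j,j)
round 2: derive anc(b,b) via R2 from anc(b,g), anc(g,b)
round 2: derive anc(b,j) via R2 from anc(b,g), anc(g,j)
round 2: derive anc(g,d) via R2 from anc(g,j), anc(j,d)
round 2: derive anc(g,f) via R2 from anc(g,b), anc(b,f)
round 2: derive anc(g,g) via R2 from anc(g,b), anc(b,g)
round 3: derive anc(b,d) via R2 from anc(b,g), anc(g,d)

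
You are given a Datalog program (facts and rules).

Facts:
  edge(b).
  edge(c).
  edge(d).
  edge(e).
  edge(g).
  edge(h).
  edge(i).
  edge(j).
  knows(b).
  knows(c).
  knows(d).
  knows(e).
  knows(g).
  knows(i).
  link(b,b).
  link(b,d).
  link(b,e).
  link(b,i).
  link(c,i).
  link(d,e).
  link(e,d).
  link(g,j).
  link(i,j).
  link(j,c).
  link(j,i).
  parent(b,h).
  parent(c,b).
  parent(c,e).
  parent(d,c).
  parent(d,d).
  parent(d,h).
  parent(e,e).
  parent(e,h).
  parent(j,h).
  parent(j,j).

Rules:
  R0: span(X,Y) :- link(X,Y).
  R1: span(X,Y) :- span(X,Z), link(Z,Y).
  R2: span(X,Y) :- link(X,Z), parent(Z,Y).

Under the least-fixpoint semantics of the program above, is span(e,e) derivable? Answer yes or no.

round 1: derive span(b,b) via R0 from link(b,b)
round 1: derive span(b,d) via R0 from link(b,d)
round 1: derive span(b,e) via R0 from link(b,e)
round 1: derive span(b,i) via R0 from link(b,i)
round 1: derive span(c,i) via R0 from link(c,i)
round 1: derive span(d,e) via R0 from link(d,e)
round 1: derive span(e,d) via R0 from link(e,d)
round 1: derive span(g,j) via R0 from link(g,j)
round 1: derive span(i,j) via R0 from link(i,j)
round 1: derive span(j,c) via R0 from link(j,c)
round 1: derive span(j,i) via R0 from link(j,i)
round 1: derive span(b,c) via R2 from link(b,d), parent(d,c)
round 1: derive span(b,h) via R2 from link(b,b), parent(b,h)
round 1: derive span(d,h) via R2 from link(d,e), parent(e,h)
round 1: derive span(e,c) via R2 from link(e,d), parent(d,c)
round 1: derive span(e,h) via R2 from link(e,d), parent(d,h)
round 1: derive span(g,h) via R2 from link(g,j), parent(j,h)
round 1: derive span(i,h) via R2 from link(i,j), parent(j,h)
round 1: derive span(j,b) via R2 from link(j,c), parent(c,b)
round 1: derive span(j,e) via R2 from link(j,c), parent(c,e)
round 2: derive span(b,j) via R1 from span(b,i), link(i,j)
round 2: derive span(c,j) via R1 from span(c,i), link(i,j)
round 2: derive span(d,d) via R1 from span(d,e), link(e,d)
round 2: derive span(e,e) via R1 from span(e,d), link(d,e)
round 2: derive span(e,i) via R1 from span(e,c), link(c,i)
round 2: derive span(g,c) via R1 from span(g,j), link(j,c)
round 2: derive span(g,i) via R1 from span(g,j), link(j,i)
round 2: derive span(i,c) via R1 from span(i,j), link(j,c)
round 2: derive span(i,i) via R1 from span(i,j), link(j,i)
round 2: derive span(j,d) via R1 from span(j,b), link(b,d)
round 2: derive span(j,j) via R1 from span(j,i), link(i,j)
round 3: derive span(c,c) via R1 from span(c,j), link(j,c)
round 3: derive span(e,j) via R1 from span(e,i), link(i,j)

yes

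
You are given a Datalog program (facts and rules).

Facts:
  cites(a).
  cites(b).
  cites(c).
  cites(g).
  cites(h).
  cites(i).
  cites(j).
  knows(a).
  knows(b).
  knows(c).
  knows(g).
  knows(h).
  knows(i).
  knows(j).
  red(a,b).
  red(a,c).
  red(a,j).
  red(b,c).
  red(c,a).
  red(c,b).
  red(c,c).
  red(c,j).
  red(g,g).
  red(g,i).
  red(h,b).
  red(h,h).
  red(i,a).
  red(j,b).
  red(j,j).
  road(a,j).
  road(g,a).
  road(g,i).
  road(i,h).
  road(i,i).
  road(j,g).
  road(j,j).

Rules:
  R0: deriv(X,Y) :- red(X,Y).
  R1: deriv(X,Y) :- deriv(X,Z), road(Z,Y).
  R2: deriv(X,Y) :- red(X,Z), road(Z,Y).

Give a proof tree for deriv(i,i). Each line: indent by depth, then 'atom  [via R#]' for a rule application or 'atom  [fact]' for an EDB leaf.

deriv(i,i)  [via R1]
  deriv(i,g)  [via R1]
    deriv(i,j)  [via R2]
      red(i,a)  [fact]
      road(a,j)  [fact]
    road(j,g)  [fact]
  road(g,i)  [fact]

round 1: derive deriv(a,b) via R0 from red(a,b)
round 1: derive deriv(a,c) via R0 from red(a,c)
round 1: derive deriv(a,j) via R0 from red(a,j)
round 1: derive deriv(b,c) via R0 from red(b,c)
round 1: derive deriv(c,a) via R0 from red(c,a)
round 1: derive deriv(c,b) via R0 from red(c,b)
round 1: derive deriv(c,c) via R0 from red(c,c)
round 1: derive deriv(c,j) via R0 from red(c,j)
round 1: derive deriv(g,g) via R0 from red(g,g)
round 1: derive deriv(g,i) via R0 from red(g,i)
round 1: derive deriv(h,b) via R0 from red(h,b)
round 1: derive deriv(h,h) via R0 from red(h,h)
round 1: derive deriv(i,a) via R0 from red(i,a)
round 1: derive deriv(j,b) via R0 from red(j,b)
round 1: derive deriv(j,j) via R0 from red(j,j)
round 1: derive deriv(a,g) via R2 from red(a,j), road(j,g)
round 1: derive deriv(c,g) via R2 from red(c,j), road(j,g)
round 1: derive deriv(g,a) via R2 from red(g,g), road(g,a)
round 1: derive deriv(g,h) via R2 from red(g,i), road(i,h)
round 1: derive deriv(i,j) via R2 from red(i,a), road(a,j)
round 1: derive deriv(j,g) via R2 from red(j,j), road(j,g)
round 2: derive deriv(a,a) via R1 from deriv(a,g), road(g,a)
round 2: derive deriv(a,i) via R1 from deriv(a,g), road(g,i)
round 2: derive deriv(c,i) via R1 from deriv(c,g), road(g,i)
round 2: derive deriv(g,j) via R1 from deriv(g,a), road(a,j)
round 2: derive deriv(i,g) via R1 from deriv(i,j), road(j,g)
round 2: derive deriv(j,a) via R1 from deriv(j,g), road(g,a)
round 2: derive deriv(j,i) via R1 from deriv(j,g), road(g,i)
round 3: derive deriv(a,h) via R1 from deriv(a,i), road(i,h)
round 3: derive deriv(c,h) via R1 from deriv(c,i), road(i,h)
round 3: derive deriv(i,i) via R1 from deriv(i,g), road(g,i)
round 3: derive deriv(j,h) via R1 from deriv(j,i), road(i,h)
round 4: derive deriv(i,h) via R1 from deriv(i,i), road(i,h)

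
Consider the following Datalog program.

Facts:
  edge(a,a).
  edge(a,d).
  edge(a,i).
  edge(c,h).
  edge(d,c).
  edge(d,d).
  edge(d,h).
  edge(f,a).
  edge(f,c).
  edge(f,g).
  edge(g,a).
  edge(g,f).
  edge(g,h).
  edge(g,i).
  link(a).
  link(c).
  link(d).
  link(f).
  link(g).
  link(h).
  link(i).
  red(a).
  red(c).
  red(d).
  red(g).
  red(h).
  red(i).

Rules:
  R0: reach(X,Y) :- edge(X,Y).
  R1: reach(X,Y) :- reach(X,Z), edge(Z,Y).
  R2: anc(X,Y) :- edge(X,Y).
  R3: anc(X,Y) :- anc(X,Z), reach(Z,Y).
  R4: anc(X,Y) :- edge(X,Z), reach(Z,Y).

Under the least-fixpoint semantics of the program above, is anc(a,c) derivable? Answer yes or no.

yes

round 1: derive reach(a,a) via R0 from edge(a,a)
round 1: derive reach(a,d) via R0 from edge(a,d)
round 1: derive reach(a,i) via R0 from edge(a,i)
round 1: derive reach(c,h) via R0 from edge(c,h)
round 1: derive reach(d,c) via R0 from edge(d,c)
round 1: derive reach(d,d) via R0 from edge(d,d)
round 1: derive reach(d,h) via R0 from edge(d,h)
round 1: derive reach(f,a) via R0 from edge(f,a)
round 1: derive reach(f,c) via R0 from edge(f,c)
round 1: derive reach(f,g) via R0 from edge(f,g)
round 1: derive reach(g,a) via R0 from edge(g,a)
round 1: derive reach(g,f) via R0 from edge(g,f)
round 1: derive reach(g,h) via R0 from edge(g,h)
round 1: derive reach(g,i) via R0 from edge(g,i)
round 1: derive anc(a,a) via R2 from edge(a,a)
round 1: derive anc(a,d) via R2 from edge(a,d)
round 1: derive anc(a,i) via R2 from edge(a,i)
round 1: derive anc(c,h) via R2 from edge(c,h)
round 1: derive anc(d,c) via R2 from edge(d,c)
round 1: derive anc(d,d) via R2 from edge(d,d)
round 1: derive anc(d,h) via R2 from edge(d,h)
round 1: derive anc(f,a) via R2 from edge(f,a)
round 1: derive anc(f,c) via R2 from edge(f,c)
round 1: derive anc(f,g) via R2 from edge(f,g)
round 1: derive anc(g,a) via R2 from edge(g,a)
round 1: derive anc(g,f) via R2 from edge(g,f)
round 1: derive anc(g,h) via R2 from edge(g,h)
round 1: derive anc(g,i) via R2 from edge(g,i)
round 2: derive reach(a,c) via R1 from reach(a,d), edge(d,c)
round 2: derive reach(a,h) via R1 from reach(a,d), edge(d,h)
round 2: derive reach(f,d) via R1 from reach(f,a), edge(a,d)
round 2: derive reach(f,f) via R1 from reach(f,g), edge(g,f)
round 2: derive reach(f,h) via R1 from reach(f,c), edge(c,h)
round 2: derive reach(f,i) via R1 from reach(f,a), edge(a,i)
round 2: derive reach(g,c) via R1 from reach(g,f), edge(f,c)
round 2: derive reach(g,d) via R1 from reach(g,a), edge(a,d)
round 2: derive reach(g,g) via R1 from reach(g,f), edge(f,g)
round 2: derive anc(a,c) via R3 from anc(a,d), reach(d,c)
round 2: derive anc(a,h) via R3 from anc(a,d), reach(d,h)
round 2: derive anc(f,d) via R3 from anc(f,a), reach(a,d)
round 2: derive anc(f,f) via R3 from anc(f,g), reach(g,f)
round 2: derive anc(f,h) via R3 from anc(f,c), reach(c,h)
round 2: derive anc(f,i) via R3 from anc(f,a), reach(a,i)
round 2: derive anc(g,c) via R3 from anc(g,f), reach(f,c)
round 2: derive anc(g,d) via R3 from anc(g,a), reach(a,d)
round 2: derive anc(g,g) via R3 from anc(g,f), reach(f,g)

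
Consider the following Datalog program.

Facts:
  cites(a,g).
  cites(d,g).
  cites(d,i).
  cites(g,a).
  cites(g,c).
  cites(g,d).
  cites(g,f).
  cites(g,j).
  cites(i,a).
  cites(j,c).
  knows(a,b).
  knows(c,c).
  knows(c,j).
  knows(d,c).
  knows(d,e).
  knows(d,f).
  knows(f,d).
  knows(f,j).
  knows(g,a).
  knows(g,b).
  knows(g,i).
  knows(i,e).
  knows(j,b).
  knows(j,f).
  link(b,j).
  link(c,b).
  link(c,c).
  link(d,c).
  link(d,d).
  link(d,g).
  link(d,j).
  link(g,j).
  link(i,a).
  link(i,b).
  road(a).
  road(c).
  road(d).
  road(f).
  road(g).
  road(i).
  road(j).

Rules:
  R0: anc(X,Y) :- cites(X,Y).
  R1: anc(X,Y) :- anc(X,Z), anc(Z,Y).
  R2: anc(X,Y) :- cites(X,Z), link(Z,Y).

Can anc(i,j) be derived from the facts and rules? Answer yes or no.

round 1: derive anc(a,g) via R0 from cites(a,g)
round 1: derive anc(d,g) via R0 from cites(d,g)
round 1: derive anc(d,i) via R0 from cites(d,i)
round 1: derive anc(g,a) via R0 from cites(g,a)
round 1: derive anc(g,c) via R0 from cites(g,c)
round 1: derive anc(g,d) via R0 from cites(g,d)
round 1: derive anc(g,f) via R0 from cites(g,f)
round 1: derive anc(g,j) via R0 from cites(g,j)
round 1: derive anc(i,a) via R0 from cites(i,a)
round 1: derive anc(j,c) via R0 from cites(j,c)
round 1: derive anc(a,j) via R2 from cites(a,g), link(g,j)
round 1: derive anc(d,a) via R2 from cites(d,i), link(i,a)
round 1: derive anc(d,b) via R2 from cites(d,i), link(i,b)
round 1: derive anc(d,j) via R2 from cites(d,g), link(g,j)
round 1: derive anc(g,b) via R2 from cites(g,c), link(c,b)
round 1: derive anc(g,g) via R2 from cites(g,d), link(d,g)
round 1: derive anc(j,b) via R2 from cites(j,c), link(c,b)
round 2: derive anc(a,a) via R1 from anc(a,g), anc(g,a)
round 2: derive anc(a,b) via R1 from anc(a,g), anc(g,b)
round 2: derive anc(a,c) via R1 from anc(a,g), anc(g,c)
round 2: derive anc(a,d) via R1 from anc(a,g), anc(g,d)
round 2: derive anc(a,f) via R1 from anc(a,g), anc(g,f)
round 2: derive anc(d,c) via R1 from anc(d,g), anc(g,c)
round 2: derive anc(d,d) via R1 from anc(d,g), anc(g,d)
round 2: derive anc(d,f) via R1 from anc(d,g), anc(g,f)
round 2: derive anc(g,i) via R1 from anc(g,d), anc(d,i)
round 2: derive anc(i,g) via R1 from anc(i,a), anc(a,g)
round 2: derive anc(i,j) via R1 from anc(i,a), anc(a,j)
round 3: derive anc(a,i) via R1 from anc(a,d), anc(d,i)
round 3: derive anc(i,b) via R1 from anc(i,a), anc(a,b)
round 3: derive anc(i,c) via R1 from anc(i,a), anc(a,c)
round 3: derive anc(i,d) via R1 from anc(i,a), anc(a,d)
round 3: derive anc(i,f) via R1 from anc(i,a), anc(a,f)
round 3: derive anc(i,i) via R1 from anc(i,g), anc(g,i)

yes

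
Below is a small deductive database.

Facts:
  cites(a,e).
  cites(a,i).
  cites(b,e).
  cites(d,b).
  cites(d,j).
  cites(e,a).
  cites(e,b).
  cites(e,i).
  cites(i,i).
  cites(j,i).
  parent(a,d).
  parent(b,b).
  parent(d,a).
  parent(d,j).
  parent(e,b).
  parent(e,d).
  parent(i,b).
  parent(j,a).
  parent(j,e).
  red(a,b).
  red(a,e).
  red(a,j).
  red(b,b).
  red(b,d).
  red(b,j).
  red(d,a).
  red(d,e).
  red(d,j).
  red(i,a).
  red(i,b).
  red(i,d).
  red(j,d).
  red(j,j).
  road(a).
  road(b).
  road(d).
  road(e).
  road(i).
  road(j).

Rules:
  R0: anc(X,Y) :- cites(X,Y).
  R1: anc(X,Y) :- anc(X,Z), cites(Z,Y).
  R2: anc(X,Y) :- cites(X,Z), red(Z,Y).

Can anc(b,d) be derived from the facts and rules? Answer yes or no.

round 1: derive anc(a,e) via R0 from cites(a,e)
round 1: derive anc(a,i) via R0 from cites(a,i)
round 1: derive anc(b,e) via R0 from cites(b,e)
round 1: derive anc(d,b) via R0 from cites(d,b)
round 1: derive anc(d,j) via R0 from cites(d,j)
round 1: derive anc(e,a) via R0 from cites(e,a)
round 1: derive anc(e,b) via R0 from cites(e,b)
round 1: derive anc(e,i) via R0 from cites(e,i)
round 1: derive anc(i,i) via R0 from cites(i,i)
round 1: derive anc(j,i) via R0 from cites(j,i)
round 1: derive anc(a,a) via R2 from cites(a,i), red(i,a)
round 1: derive anc(a,b) via R2 from cites(a,i), red(i,b)
round 1: derive anc(a,d) via R2 from cites(a,i), red(i,d)
round 1: derive anc(d,d) via R2 from cites(d,b), red(b,d)
round 1: derive anc(e,d) via R2 from cites(e,b), red(b,d)
round 1: derive anc(e,e) via R2 from cites(e,a), red(a,e)
round 1: derive anc(e,j) via R2 from cites(e,a), red(a,j)
round 1: derive anc(i,a) via R2 from cites(i,i), red(i,a)
round 1: derive anc(i,b) via R2 from cites(i,i), red(i,b)
round 1: derive anc(i,d) via R2 from cites(i,i), red(i,d)
round 1: derive anc(j,a) via R2 from cites(j,i), red(i,a)
round 1: derive anc(j,b) via R2 from cites(j,i), red(i,b)
round 1: derive anc(j,d) via R2 from cites(j,i), red(i,d)
round 2: derive anc(a,j) via R1 from anc(a,d), cites(d,j)
round 2: derive anc(b,a) via R1 from anc(b,e), cites(e,a)
round 2: derive anc(b,b) via R1 from anc(b,e), cites(e,b)
round 2: derive anc(b,i) via R1 from anc(b,e), cites(e,i)
round 2: derive anc(d,e) via R1 from anc(d,b), cites(b,e)
round 2: derive anc(d,i) via R1 from anc(d,j), cites(j,i)
round 2: derive anc(i,e) via R1 from anc(i,a), cites(a,e)
round 2: derive anc(i,j) via R1 from anc(i,d), cites(d,j)
round 2: derive anc(j,e) via R1 from anc(j,a), cites(a,e)
round 2: derive anc(j,j) via R1 from anc(j,d), cites(d,j)
round 3: derive anc(d,a) via R1 from anc(d,e), cites(e,a)

no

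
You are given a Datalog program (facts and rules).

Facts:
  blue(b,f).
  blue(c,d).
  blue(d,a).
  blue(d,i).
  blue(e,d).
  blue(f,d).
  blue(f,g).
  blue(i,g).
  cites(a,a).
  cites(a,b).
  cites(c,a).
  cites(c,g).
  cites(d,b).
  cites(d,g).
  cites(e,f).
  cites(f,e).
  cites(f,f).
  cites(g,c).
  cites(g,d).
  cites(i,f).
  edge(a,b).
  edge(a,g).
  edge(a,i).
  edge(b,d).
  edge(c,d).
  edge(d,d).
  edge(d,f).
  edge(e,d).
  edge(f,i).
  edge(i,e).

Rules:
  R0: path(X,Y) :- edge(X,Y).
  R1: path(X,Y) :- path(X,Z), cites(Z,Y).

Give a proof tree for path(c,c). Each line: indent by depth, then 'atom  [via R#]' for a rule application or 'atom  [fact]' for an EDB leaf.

path(c,c)  [via R1]
  path(c,g)  [via R1]
    path(c,d)  [via R0]
      edge(c,d)  [fact]
    cites(d,g)  [fact]
  cites(g,c)  [fact]

round 1: derive path(a,b) via R0 from edge(a,b)
round 1: derive path(a,g) via R0 from edge(a,g)
round 1: derive path(a,i) via R0 from edge(a,i)
round 1: derive path(b,d) via R0 from edge(b,d)
round 1: derive path(c,d) via R0 from edge(c,d)
round 1: derive path(d,d) via R0 from edge(d,d)
round 1: derive path(d,f) via R0 from edge(d,f)
round 1: derive path(e,d) via R0 from edge(e,d)
round 1: derive path(f,i) via R0 from edge(f,i)
round 1: derive path(i,e) via R0 from edge(i,e)
round 2: derive path(a,c) via R1 from path(a,g), cites(g,c)
round 2: derive path(a,d) via R1 from path(a,g), cites(g,d)
round 2: derive path(a,f) via R1 from path(a,i), cites(i,f)
round 2: derive path(b,b) via R1 from path(b,d), cites(d,b)
round 2: derive path(b,g) via R1 from path(b,d), cites(d,g)
round 2: derive path(c,b) via R1 from path(c,d), cites(d,b)
round 2: derive path(c,g) via R1 from path(c,d), cites(d,g)
round 2: derive path(d,b) via R1 from path(d,d), cites(d,b)
round 2: derive path(d,e) via R1 from path(d,f), cites(f,e)
round 2: derive path(d,g) via R1 from path(d,d), cites(d,g)
round 2: derive path(e,b) via R1 from path(e,d), cites(d,b)
round 2: derive path(e,g) via R1 from path(e,d), cites(d,g)
round 2: derive path(f,f) via R1 from path(f,i), cites(i,f)
round 2: derive path(i,f) via R1 from path(i,e), cites(e,f)
round 3: derive path(a,a) via R1 from path(a,c), cites(c,a)
round 3: derive path(a,e) via R1 from path(a,f), cites(f,e)
round 3: derive path(b,c) via R1 from path(b,g), cites(g,c)
round 3: derive path(c,c) via R1 from path(c,g), cites(g,c)
round 3: derive path(d,c) via R1 from path(d,g), cites(g,c)
round 3: derive path(e,c) via R1 from path(e,g), cites(g,c)
round 3: derive path(f,e) via R1 from path(f,f), cites(f,e)
round 4: derive path(b,a) via R1 from path(b,c), cites(c,a)
round 4: derive path(c,a) via R1 from path(c,c), cites(c,a)
round 4: derive path(d,a) via R1 from path(d,c), cites(c,a)
round 4: derive path(e,a) via R1 from path(e,c), cites(c,a)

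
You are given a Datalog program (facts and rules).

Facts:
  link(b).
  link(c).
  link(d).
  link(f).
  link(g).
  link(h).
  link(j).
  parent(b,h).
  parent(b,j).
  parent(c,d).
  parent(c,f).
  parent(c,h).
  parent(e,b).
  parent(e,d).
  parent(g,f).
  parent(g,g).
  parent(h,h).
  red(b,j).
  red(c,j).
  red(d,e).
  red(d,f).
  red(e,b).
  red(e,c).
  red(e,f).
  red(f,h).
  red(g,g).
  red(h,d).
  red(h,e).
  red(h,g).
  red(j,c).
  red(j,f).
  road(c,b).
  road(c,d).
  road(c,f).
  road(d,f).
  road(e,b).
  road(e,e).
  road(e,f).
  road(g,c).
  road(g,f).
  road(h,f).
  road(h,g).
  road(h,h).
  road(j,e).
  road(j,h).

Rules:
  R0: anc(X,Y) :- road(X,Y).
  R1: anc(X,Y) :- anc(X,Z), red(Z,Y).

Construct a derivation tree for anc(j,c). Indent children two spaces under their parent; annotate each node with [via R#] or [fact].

anc(j,c)  [via R1]
  anc(j,e)  [via R0]
    road(j,e)  [fact]
  red(e,c)  [fact]

round 1: derive anc(c,b) via R0 from road(c,b)
round 1: derive anc(c,d) via R0 from road(c,d)
round 1: derive anc(c,f) via R0 from road(c,f)
round 1: derive anc(d,f) via R0 from road(d,f)
round 1: derive anc(e,b) via R0 from road(e,b)
round 1: derive anc(e,e) via R0 from road(e,e)
round 1: derive anc(e,f) via R0 from road(e,f)
round 1: derive anc(g,c) via R0 from road(g,c)
round 1: derive anc(g,f) via R0 from road(g,f)
round 1: derive anc(h,f) via R0 from road(h,f)
round 1: derive anc(h,g) via R0 from road(h,g)
round 1: derive anc(h,h) via R0 from road(h,h)
round 1: derive anc(j,e) via R0 from road(j,e)
round 1: derive anc(j,h) via R0 from road(j,h)
round 2: derive anc(c,e) via R1 from anc(c,d), red(d,e)
round 2: derive anc(c,h) via R1 from anc(c,f), red(f,h)
round 2: derive anc(c,j) via R1 from anc(c,b), red(b,j)
round 2: derive anc(d,h) via R1 from anc(d,f), red(f,h)
round 2: derive anc(e,c) via R1 from anc(e,e), red(e,c)
round 2: derive anc(e,h) via R1 from anc(e,f), red(f,h)
round 2: derive anc(e,j) via R1 from anc(e,b), red(b,j)
round 2: derive anc(g,h) via R1 from anc(g,f), red(f,h)
round 2: derive anc(g,j) via R1 from anc(g,c), red(c,j)
round 2: derive anc(h,d) via R1 from anc(h,h), red(h,d)
round 2: derive anc(h,e) via R1 from anc(h,h), red(h,e)
round 2: derive anc(j,b) via R1 from anc(j,e), red(e,b)
round 2: derive anc(j,c) via R1 from anc(j,e), red(e,c)
round 2: derive anc(j,d) via R1 from anc(j,h), red(h,d)
round 2: derive anc(j,f) via R1 from anc(j,e), red(e,f)
round 2: derive anc(j,g) via R1 from anc(j,h), red(h,g)
round 3: derive anc(c,c) via R1 from anc(c,e), red(e,c)
round 3: derive anc(c,g) via R1 from anc(c,h), red(h,g)
round 3: derive anc(d,d) via R1 from anc(d,h), red(h,d)
round 3: derive anc(d,e) via R1 from anc(d,h), red(h,e)
round 3: derive anc(d,g) via R1 from anc(d,h), red(h,g)
round 3: derive anc(e,d) via R1 from anc(e,h), red(h,d)
round 3: derive anc(e,g) via R1 from anc(e,h), red(h,g)
round 3: derive anc(g,d) via R1 from anc(g,h), red(h,d)
round 3: derive anc(g,e) via R1 from anc(g,h), red(h,e)
round 3: derive anc(g,g) via R1 from anc(g,h), red(h,g)
round 3: derive anc(h,b) via R1 from anc(h,e), red(e,b)
round 3: derive anc(h,c) via R1 from anc(h,e), red(e,c)
round 3: derive anc(j,j) via R1 from anc(j,b), red(b,j)
round 4: derive anc(d,b) via R1 from anc(d,e), red(e,b)
round 4: derive anc(d,c) via R1 from anc(d,e), red(e,c)
round 4: derive anc(g,b) via R1 from anc(g,e), red(e,b)
round 4: derive anc(h,j) via R1 from anc(h,b), red(b,j)
round 5: derive anc(d,j) via R1 from anc(d,b), red(b,j)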